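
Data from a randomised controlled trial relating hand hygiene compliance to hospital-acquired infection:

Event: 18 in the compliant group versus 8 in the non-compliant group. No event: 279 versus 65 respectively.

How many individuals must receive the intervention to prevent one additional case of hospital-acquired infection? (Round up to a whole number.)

21

Risk in treated group = 18/297 = 0.06061; risk in control = 8/73 = 0.10959.
Absolute risk reduction = 0.10959 − 0.06061 = 0.04898
NNT = 1 / ARR = 1 / 0.04898 = 20.415 → round up → 21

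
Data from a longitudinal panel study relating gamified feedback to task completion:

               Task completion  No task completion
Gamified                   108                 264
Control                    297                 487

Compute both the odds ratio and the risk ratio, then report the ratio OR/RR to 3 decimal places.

Cells: a = 108, b = 264, c = 297, d = 487.
OR = (108·487)/(264·297) = 52596/78408 = 0.67080
Risk in exposed = 108/372 = 0.29032; risk in unexposed = 297/784 = 0.37883; RR = 0.76637
OR/RR = 0.67080 / 0.76637 = 0.87529
The outcome is not rare, so the OR lies further from 1 than the RR.

0.875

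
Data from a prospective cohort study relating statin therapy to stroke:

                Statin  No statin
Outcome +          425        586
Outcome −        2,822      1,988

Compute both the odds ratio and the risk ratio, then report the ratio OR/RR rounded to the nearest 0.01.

Reading the table with exposure as columns: a = 425 (Statin, case), b = 2822 (Statin, non-case), c = 586 (No statin, case), d = 1988.
OR = (425·1988)/(2822·586) = 844900/1653692 = 0.51092
Risk in exposed = 425/3247 = 0.13089; risk in unexposed = 586/2574 = 0.22766; RR = 0.57493
OR/RR = 0.51092 / 0.57493 = 0.88865
The outcome is not rare, so the OR lies further from 1 than the RR.

0.89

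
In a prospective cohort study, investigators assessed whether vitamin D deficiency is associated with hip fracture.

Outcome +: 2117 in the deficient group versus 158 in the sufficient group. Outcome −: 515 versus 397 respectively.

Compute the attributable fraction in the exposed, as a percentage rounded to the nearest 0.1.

64.6

From the description: a = 2117, b = 515, c = 158, d = 397.
Risk in exposed = 2117/2632 = 0.80433; risk in unexposed = 158/555 = 0.28468.
RR = 0.80433/0.28468 = 2.82534
AR% = (RR − 1)/RR × 100 = (2.82534 − 1)/2.82534 × 100 = 64.6060%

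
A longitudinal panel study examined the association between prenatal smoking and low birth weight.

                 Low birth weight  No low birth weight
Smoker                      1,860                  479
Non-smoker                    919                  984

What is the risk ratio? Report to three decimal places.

Cells: a = 1860, b = 479, c = 919, d = 984.
Risk in exposed = 1860/2339 = 0.79521; risk in unexposed = 919/1903 = 0.48292.
RR = 0.79521 / 0.48292 = 1.64667
The risk among the exposed is 1.65 times that among the unexposed.

1.647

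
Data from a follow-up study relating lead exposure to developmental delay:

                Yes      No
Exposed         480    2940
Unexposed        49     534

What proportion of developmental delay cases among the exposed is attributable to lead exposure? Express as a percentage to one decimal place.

Cells: a = 480, b = 2940, c = 49, d = 534.
Risk in exposed = 480/3420 = 0.14035; risk in unexposed = 49/583 = 0.08405.
RR = 0.14035/0.08405 = 1.66989
AR% = (RR − 1)/RR × 100 = (1.66989 − 1)/1.66989 × 100 = 40.1158%

40.1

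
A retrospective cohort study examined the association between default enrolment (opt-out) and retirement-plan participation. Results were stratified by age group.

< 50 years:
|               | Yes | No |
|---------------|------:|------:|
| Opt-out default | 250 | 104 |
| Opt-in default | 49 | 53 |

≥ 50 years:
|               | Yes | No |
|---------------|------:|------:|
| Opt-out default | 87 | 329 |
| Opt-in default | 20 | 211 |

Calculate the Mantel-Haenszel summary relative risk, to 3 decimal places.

1.709

RR_MH = Σ(aᵢ·n₀ᵢ/nᵢ) / Σ(cᵢ·n₁ᵢ/nᵢ), with n₁ᵢ = aᵢ+bᵢ (exposed), n₀ᵢ = cᵢ+dᵢ (unexposed), nᵢ = n₁ᵢ+n₀ᵢ.
Stratum 1 (< 50 years): n₁ = 354, n₀ = 102, n = 456; a·n₀/n = 250·102/456 = 55.9211; c·n₁/n = 49·354/456 = 38.0395
Stratum 2 (≥ 50 years): n₁ = 416, n₀ = 231, n = 647; a·n₀/n = 87·231/647 = 31.0618; c·n₁/n = 20·416/647 = 12.8594
RR_MH = (55.9211 + 31.0618) / (38.0395 + 12.8594) = 86.9829 / 50.8988 = 1.70894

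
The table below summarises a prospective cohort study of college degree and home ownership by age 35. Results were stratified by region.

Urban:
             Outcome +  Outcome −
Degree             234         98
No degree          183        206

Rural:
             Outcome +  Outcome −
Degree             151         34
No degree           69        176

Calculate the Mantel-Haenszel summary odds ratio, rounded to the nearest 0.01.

4.24

OR_MH = Σ(aᵢdᵢ/nᵢ) / Σ(bᵢcᵢ/nᵢ), where nᵢ is the stratum total.
Stratum 1 (Urban): n = 721; a·d/n = 234·206/721 = 66.8571; b·c/n = 98·183/721 = 24.8738
Stratum 2 (Rural): n = 430; a·d/n = 151·176/430 = 61.8047; b·c/n = 34·69/430 = 5.4558
OR_MH = (66.8571 + 61.8047) / (24.8738 + 5.4558) = 128.6618 / 30.3296 = 4.24212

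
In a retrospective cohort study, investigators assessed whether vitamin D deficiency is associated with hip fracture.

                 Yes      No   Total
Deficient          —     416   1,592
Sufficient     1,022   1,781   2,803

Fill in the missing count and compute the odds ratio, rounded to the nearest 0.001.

4.926

The missing cell is in the exposed row: 1592 − 416 = 1176.
So a = 1176, b = 416, c = 1022, d = 1781.
OR = (a·d)/(b·c) = (1176 × 1781) / (416 × 1022) = 2094456 / 425152 = 4.92637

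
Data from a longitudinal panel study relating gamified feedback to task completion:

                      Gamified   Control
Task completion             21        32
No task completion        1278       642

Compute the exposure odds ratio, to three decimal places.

Reading the table with exposure as columns: a = 21 (Gamified, case), b = 1278 (Gamified, non-case), c = 32 (Control, case), d = 642.
OR = (a·d)/(b·c) = (21 × 642) / (1278 × 32) = 13482 / 40896 = 0.32967
Exposure is associated with lower odds of task completion (OR = 0.33 < 1).

0.330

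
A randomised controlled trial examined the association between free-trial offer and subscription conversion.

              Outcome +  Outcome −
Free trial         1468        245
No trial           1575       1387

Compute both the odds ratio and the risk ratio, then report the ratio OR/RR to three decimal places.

Cells: a = 1468, b = 245, c = 1575, d = 1387.
OR = (1468·1387)/(245·1575) = 2036116/385875 = 5.27662
Risk in exposed = 1468/1713 = 0.85698; risk in unexposed = 1575/2962 = 0.53174; RR = 1.61166
OR/RR = 5.27662 / 1.61166 = 3.27403
The outcome is not rare, so the OR lies further from 1 than the RR.

3.274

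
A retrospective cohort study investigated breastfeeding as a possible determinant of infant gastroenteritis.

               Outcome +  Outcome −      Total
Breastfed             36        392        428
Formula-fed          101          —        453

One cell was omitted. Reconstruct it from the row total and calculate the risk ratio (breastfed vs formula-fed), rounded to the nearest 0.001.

The missing cell is in the unexposed row: 453 − 101 = 352.
So a = 36, b = 392, c = 101, d = 352.
RR = [a/(a+b)] / [c/(c+d)] = (36/428) / (101/453) = 0.08411/0.22296 = 0.37726

0.377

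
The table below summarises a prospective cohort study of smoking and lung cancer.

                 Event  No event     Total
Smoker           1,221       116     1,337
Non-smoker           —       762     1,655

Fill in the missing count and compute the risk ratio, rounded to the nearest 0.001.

The missing cell is in the unexposed row: 1655 − 762 = 893.
So a = 1221, b = 116, c = 893, d = 762.
RR = [a/(a+b)] / [c/(c+d)] = (1221/1337) / (893/1655) = 0.91324/0.53958 = 1.69251

1.693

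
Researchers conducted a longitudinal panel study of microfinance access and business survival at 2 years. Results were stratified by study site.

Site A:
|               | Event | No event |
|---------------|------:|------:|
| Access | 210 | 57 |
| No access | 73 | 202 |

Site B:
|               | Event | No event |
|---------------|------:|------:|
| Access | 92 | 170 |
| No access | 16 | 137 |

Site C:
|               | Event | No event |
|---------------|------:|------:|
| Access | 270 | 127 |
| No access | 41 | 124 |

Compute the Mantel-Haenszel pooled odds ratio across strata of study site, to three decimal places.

7.159

OR_MH = Σ(aᵢdᵢ/nᵢ) / Σ(bᵢcᵢ/nᵢ), where nᵢ is the stratum total.
Stratum 1 (Site A): n = 542; a·d/n = 210·202/542 = 78.2657; b·c/n = 57·73/542 = 7.6771
Stratum 2 (Site B): n = 415; a·d/n = 92·137/415 = 30.3711; b·c/n = 170·16/415 = 6.5542
Stratum 3 (Site C): n = 562; a·d/n = 270·124/562 = 59.5730; b·c/n = 127·41/562 = 9.2651
OR_MH = (78.2657 + 30.3711 + 59.5730) / (7.6771 + 6.5542 + 9.2651) = 168.2097 / 23.4965 = 7.15894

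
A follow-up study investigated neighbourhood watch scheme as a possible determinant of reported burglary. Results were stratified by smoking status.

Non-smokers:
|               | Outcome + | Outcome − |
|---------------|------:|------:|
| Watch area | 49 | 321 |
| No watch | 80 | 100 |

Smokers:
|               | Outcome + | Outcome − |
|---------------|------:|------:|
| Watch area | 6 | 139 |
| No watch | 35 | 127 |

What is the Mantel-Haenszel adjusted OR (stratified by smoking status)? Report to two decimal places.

OR_MH = Σ(aᵢdᵢ/nᵢ) / Σ(bᵢcᵢ/nᵢ), where nᵢ is the stratum total.
Stratum 1 (Non-smokers): n = 550; a·d/n = 49·100/550 = 8.9091; b·c/n = 321·80/550 = 46.6909
Stratum 2 (Smokers): n = 307; a·d/n = 6·127/307 = 2.4821; b·c/n = 139·35/307 = 15.8469
OR_MH = (8.9091 + 2.4821) / (46.6909 + 15.8469) = 11.3912 / 62.5378 = 0.18215

0.18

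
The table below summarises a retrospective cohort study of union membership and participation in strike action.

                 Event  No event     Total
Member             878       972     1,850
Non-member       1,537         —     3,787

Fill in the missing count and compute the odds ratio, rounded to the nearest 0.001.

The missing cell is in the unexposed row: 3787 − 1537 = 2250.
So a = 878, b = 972, c = 1537, d = 2250.
OR = (a·d)/(b·c) = (878 × 2250) / (972 × 1537) = 1975500 / 1493964 = 1.32232

1.322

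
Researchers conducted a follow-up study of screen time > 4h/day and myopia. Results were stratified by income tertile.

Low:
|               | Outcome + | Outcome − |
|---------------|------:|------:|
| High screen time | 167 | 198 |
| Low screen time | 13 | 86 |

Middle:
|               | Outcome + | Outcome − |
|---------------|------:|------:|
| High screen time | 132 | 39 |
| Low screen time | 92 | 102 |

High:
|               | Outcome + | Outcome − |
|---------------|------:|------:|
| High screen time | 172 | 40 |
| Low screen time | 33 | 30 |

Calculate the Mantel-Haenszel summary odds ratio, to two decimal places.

OR_MH = Σ(aᵢdᵢ/nᵢ) / Σ(bᵢcᵢ/nᵢ), where nᵢ is the stratum total.
Stratum 1 (Low): n = 464; a·d/n = 167·86/464 = 30.9526; b·c/n = 198·13/464 = 5.5474
Stratum 2 (Middle): n = 365; a·d/n = 132·102/365 = 36.8877; b·c/n = 39·92/365 = 9.8301
Stratum 3 (High): n = 275; a·d/n = 172·30/275 = 18.7636; b·c/n = 40·33/275 = 4.8000
OR_MH = (30.9526 + 36.8877 + 18.7636) / (5.5474 + 9.8301 + 4.8000) = 86.6039 / 20.1776 = 4.29209

4.29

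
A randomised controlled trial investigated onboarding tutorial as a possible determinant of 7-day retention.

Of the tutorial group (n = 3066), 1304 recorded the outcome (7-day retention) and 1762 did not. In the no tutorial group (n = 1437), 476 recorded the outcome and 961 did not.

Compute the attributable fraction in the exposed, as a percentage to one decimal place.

From the description: a = 1304, b = 1762, c = 476, d = 961.
Risk in exposed = 1304/3066 = 0.42531; risk in unexposed = 476/1437 = 0.33125.
RR = 0.42531/0.33125 = 1.28397
AR% = (RR − 1)/RR × 100 = (1.28397 − 1)/1.28397 × 100 = 22.1166%

22.1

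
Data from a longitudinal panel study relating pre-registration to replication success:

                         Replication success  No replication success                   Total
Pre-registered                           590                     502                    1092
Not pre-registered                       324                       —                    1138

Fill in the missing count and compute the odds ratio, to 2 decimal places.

2.95

The missing cell is in the unexposed row: 1138 − 324 = 814.
So a = 590, b = 502, c = 324, d = 814.
OR = (a·d)/(b·c) = (590 × 814) / (502 × 324) = 480260 / 162648 = 2.95276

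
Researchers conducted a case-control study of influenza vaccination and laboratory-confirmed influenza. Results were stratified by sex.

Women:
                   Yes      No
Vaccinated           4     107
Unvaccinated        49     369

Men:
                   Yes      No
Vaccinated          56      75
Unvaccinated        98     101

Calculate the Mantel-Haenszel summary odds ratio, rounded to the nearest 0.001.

0.619

OR_MH = Σ(aᵢdᵢ/nᵢ) / Σ(bᵢcᵢ/nᵢ), where nᵢ is the stratum total.
Stratum 1 (Women): n = 529; a·d/n = 4·369/529 = 2.7902; b·c/n = 107·49/529 = 9.9112
Stratum 2 (Men): n = 330; a·d/n = 56·101/330 = 17.1394; b·c/n = 75·98/330 = 22.2727
OR_MH = (2.7902 + 17.1394) / (9.9112 + 22.2727) = 19.9296 / 32.1839 = 0.61924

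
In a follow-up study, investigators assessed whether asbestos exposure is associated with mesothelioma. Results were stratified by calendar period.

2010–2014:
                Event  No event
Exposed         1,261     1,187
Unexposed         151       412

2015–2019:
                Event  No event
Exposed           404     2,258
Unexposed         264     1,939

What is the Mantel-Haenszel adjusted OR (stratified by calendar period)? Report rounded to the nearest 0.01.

1.83

OR_MH = Σ(aᵢdᵢ/nᵢ) / Σ(bᵢcᵢ/nᵢ), where nᵢ is the stratum total.
Stratum 1 (2010–2014): n = 3011; a·d/n = 1261·412/3011 = 172.5447; b·c/n = 1187·151/3011 = 59.5274
Stratum 2 (2015–2019): n = 4865; a·d/n = 404·1939/4865 = 161.0187; b·c/n = 2258·264/4865 = 122.5307
OR_MH = (172.5447 + 161.0187) / (59.5274 + 122.5307) = 333.5634 / 182.0581 = 1.83218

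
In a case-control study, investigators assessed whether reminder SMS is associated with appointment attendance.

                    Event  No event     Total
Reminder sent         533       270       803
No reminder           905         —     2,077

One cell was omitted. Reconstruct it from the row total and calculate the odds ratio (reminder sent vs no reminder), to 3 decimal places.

2.556

The missing cell is in the unexposed row: 2077 − 905 = 1172.
So a = 533, b = 270, c = 905, d = 1172.
OR = (a·d)/(b·c) = (533 × 1172) / (270 × 905) = 624676 / 244350 = 2.55648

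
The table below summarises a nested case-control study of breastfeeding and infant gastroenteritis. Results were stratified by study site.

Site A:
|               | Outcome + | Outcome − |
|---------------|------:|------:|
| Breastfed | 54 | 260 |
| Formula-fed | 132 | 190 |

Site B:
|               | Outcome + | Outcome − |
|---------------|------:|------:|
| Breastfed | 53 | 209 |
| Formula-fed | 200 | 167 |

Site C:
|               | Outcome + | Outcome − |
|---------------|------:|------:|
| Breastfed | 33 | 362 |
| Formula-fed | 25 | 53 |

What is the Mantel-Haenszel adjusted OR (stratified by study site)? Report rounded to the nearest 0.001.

OR_MH = Σ(aᵢdᵢ/nᵢ) / Σ(bᵢcᵢ/nᵢ), where nᵢ is the stratum total.
Stratum 1 (Site A): n = 636; a·d/n = 54·190/636 = 16.1321; b·c/n = 260·132/636 = 53.9623
Stratum 2 (Site B): n = 629; a·d/n = 53·167/629 = 14.0715; b·c/n = 209·200/629 = 66.4547
Stratum 3 (Site C): n = 473; a·d/n = 33·53/473 = 3.6977; b·c/n = 362·25/473 = 19.1332
OR_MH = (16.1321 + 14.0715 + 3.6977) / (53.9623 + 66.4547 + 19.1332) = 33.9013 / 139.5501 = 0.24293

0.243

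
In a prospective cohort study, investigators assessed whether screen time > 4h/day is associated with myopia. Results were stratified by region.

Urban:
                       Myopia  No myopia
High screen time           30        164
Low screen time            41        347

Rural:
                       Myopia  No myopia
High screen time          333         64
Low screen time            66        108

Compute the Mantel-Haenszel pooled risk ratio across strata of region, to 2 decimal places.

RR_MH = Σ(aᵢ·n₀ᵢ/nᵢ) / Σ(cᵢ·n₁ᵢ/nᵢ), with n₁ᵢ = aᵢ+bᵢ (exposed), n₀ᵢ = cᵢ+dᵢ (unexposed), nᵢ = n₁ᵢ+n₀ᵢ.
Stratum 1 (Urban): n₁ = 194, n₀ = 388, n = 582; a·n₀/n = 30·388/582 = 20.0000; c·n₁/n = 41·194/582 = 13.6667
Stratum 2 (Rural): n₁ = 397, n₀ = 174, n = 571; a·n₀/n = 333·174/571 = 101.4746; c·n₁/n = 66·397/571 = 45.8879
RR_MH = (20.0000 + 101.4746) / (13.6667 + 45.8879) = 121.4746 / 59.5546 = 2.03972

2.04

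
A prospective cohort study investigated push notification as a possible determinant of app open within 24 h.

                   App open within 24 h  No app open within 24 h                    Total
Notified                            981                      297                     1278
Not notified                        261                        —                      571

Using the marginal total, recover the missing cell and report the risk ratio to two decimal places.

1.68

The missing cell is in the unexposed row: 571 − 261 = 310.
So a = 981, b = 297, c = 261, d = 310.
RR = [a/(a+b)] / [c/(c+d)] = (981/1278) / (261/571) = 0.76761/0.45709 = 1.67932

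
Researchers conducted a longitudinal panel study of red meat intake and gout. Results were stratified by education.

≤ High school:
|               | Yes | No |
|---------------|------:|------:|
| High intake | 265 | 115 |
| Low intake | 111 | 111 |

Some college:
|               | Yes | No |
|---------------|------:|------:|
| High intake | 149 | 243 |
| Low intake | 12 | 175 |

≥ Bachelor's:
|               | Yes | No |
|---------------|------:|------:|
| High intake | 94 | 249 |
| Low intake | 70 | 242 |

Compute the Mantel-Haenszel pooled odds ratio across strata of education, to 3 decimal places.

OR_MH = Σ(aᵢdᵢ/nᵢ) / Σ(bᵢcᵢ/nᵢ), where nᵢ is the stratum total.
Stratum 1 (≤ High school): n = 602; a·d/n = 265·111/602 = 48.8621; b·c/n = 115·111/602 = 21.2043
Stratum 2 (Some college): n = 579; a·d/n = 149·175/579 = 45.0345; b·c/n = 243·12/579 = 5.0363
Stratum 3 (≥ Bachelor's): n = 655; a·d/n = 94·242/655 = 34.7298; b·c/n = 249·70/655 = 26.6107
OR_MH = (48.8621 + 45.0345 + 34.7298) / (21.2043 + 5.0363 + 26.6107) = 128.6264 / 52.8513 = 2.43374

2.434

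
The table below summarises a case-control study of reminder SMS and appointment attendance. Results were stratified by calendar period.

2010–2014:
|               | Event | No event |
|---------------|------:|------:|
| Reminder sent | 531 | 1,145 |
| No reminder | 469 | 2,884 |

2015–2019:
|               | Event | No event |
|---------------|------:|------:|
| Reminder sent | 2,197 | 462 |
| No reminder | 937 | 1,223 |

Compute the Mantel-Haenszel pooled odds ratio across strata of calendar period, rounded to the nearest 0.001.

OR_MH = Σ(aᵢdᵢ/nᵢ) / Σ(bᵢcᵢ/nᵢ), where nᵢ is the stratum total.
Stratum 1 (2010–2014): n = 5029; a·d/n = 531·2884/5029 = 304.5146; b·c/n = 1145·469/5029 = 106.7817
Stratum 2 (2015–2019): n = 4819; a·d/n = 2197·1223/4819 = 557.5702; b·c/n = 462·937/4819 = 89.8307
OR_MH = (304.5146 + 557.5702) / (106.7817 + 89.8307) = 862.0849 / 196.6123 = 4.38469

4.385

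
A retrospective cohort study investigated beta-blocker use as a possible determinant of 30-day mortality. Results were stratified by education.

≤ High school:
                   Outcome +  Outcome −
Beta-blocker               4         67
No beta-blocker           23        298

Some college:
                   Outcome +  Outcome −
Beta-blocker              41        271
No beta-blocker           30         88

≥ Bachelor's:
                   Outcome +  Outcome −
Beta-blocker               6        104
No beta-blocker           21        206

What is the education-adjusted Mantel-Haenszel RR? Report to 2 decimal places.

0.57

RR_MH = Σ(aᵢ·n₀ᵢ/nᵢ) / Σ(cᵢ·n₁ᵢ/nᵢ), with n₁ᵢ = aᵢ+bᵢ (exposed), n₀ᵢ = cᵢ+dᵢ (unexposed), nᵢ = n₁ᵢ+n₀ᵢ.
Stratum 1 (≤ High school): n₁ = 71, n₀ = 321, n = 392; a·n₀/n = 4·321/392 = 3.2755; c·n₁/n = 23·71/392 = 4.1658
Stratum 2 (Some college): n₁ = 312, n₀ = 118, n = 430; a·n₀/n = 41·118/430 = 11.2512; c·n₁/n = 30·312/430 = 21.7674
Stratum 3 (≥ Bachelor's): n₁ = 110, n₀ = 227, n = 337; a·n₀/n = 6·227/337 = 4.0415; c·n₁/n = 21·110/337 = 6.8546
RR_MH = (3.2755 + 11.2512 + 4.0415) / (4.1658 + 21.7674 + 6.8546) = 18.5682 / 32.7879 = 0.56631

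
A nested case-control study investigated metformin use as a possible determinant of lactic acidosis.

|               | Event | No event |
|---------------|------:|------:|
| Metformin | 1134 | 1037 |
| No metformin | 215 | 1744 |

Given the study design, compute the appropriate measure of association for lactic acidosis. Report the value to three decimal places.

Cells: a = 1134, b = 1037, c = 215, d = 1744.
This is a nested case-control study: participants were sampled on outcome status, so risks in the source population cannot be estimated directly — relative risk is not valid here. The odds ratio is the appropriate measure.
OR = (a·d)/(b·c) = (1134 × 1744) / (1037 × 215) = 1977696 / 222955 = 8.87038

8.870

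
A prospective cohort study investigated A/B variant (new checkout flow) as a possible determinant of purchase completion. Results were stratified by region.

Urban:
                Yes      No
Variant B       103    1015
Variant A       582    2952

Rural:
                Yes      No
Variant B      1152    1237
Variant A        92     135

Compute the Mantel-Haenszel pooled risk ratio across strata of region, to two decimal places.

0.80

RR_MH = Σ(aᵢ·n₀ᵢ/nᵢ) / Σ(cᵢ·n₁ᵢ/nᵢ), with n₁ᵢ = aᵢ+bᵢ (exposed), n₀ᵢ = cᵢ+dᵢ (unexposed), nᵢ = n₁ᵢ+n₀ᵢ.
Stratum 1 (Urban): n₁ = 1118, n₀ = 3534, n = 4652; a·n₀/n = 103·3534/4652 = 78.2463; c·n₁/n = 582·1118/4652 = 139.8702
Stratum 2 (Rural): n₁ = 2389, n₀ = 227, n = 2616; a·n₀/n = 1152·227/2616 = 99.9633; c·n₁/n = 92·2389/2616 = 84.0168
RR_MH = (78.2463 + 99.9633) / (139.8702 + 84.0168) = 178.2096 / 223.8870 = 0.79598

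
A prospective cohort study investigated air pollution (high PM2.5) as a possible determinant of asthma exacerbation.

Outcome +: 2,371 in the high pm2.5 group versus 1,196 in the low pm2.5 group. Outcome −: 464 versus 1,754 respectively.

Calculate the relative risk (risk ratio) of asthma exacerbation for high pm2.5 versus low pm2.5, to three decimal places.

From the description: a = 2371, b = 464, c = 1196, d = 1754.
Risk in exposed = 2371/2835 = 0.83633; risk in unexposed = 1196/2950 = 0.40542.
RR = 0.83633 / 0.40542 = 2.06286
The risk among the exposed is 2.06 times that among the unexposed.

2.063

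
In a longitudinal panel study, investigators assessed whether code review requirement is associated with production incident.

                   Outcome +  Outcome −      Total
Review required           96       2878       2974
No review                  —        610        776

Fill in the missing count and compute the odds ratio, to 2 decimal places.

The missing cell is in the unexposed row: 776 − 610 = 166.
So a = 96, b = 2878, c = 166, d = 610.
OR = (a·d)/(b·c) = (96 × 610) / (2878 × 166) = 58560 / 477748 = 0.12258

0.12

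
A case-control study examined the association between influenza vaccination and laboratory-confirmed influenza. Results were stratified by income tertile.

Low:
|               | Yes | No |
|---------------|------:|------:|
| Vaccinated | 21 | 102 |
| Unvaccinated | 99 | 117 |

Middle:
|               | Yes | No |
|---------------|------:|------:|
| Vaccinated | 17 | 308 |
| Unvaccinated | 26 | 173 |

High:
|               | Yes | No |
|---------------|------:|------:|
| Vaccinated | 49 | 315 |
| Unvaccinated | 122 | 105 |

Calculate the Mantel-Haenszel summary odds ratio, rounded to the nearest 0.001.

OR_MH = Σ(aᵢdᵢ/nᵢ) / Σ(bᵢcᵢ/nᵢ), where nᵢ is the stratum total.
Stratum 1 (Low): n = 339; a·d/n = 21·117/339 = 7.2478; b·c/n = 102·99/339 = 29.7876
Stratum 2 (Middle): n = 524; a·d/n = 17·173/524 = 5.6126; b·c/n = 308·26/524 = 15.2824
Stratum 3 (High): n = 591; a·d/n = 49·105/591 = 8.7056; b·c/n = 315·122/591 = 65.0254
OR_MH = (7.2478 + 5.6126 + 8.7056) / (29.7876 + 15.2824 + 65.0254) = 21.5660 / 110.0954 = 0.19588

0.196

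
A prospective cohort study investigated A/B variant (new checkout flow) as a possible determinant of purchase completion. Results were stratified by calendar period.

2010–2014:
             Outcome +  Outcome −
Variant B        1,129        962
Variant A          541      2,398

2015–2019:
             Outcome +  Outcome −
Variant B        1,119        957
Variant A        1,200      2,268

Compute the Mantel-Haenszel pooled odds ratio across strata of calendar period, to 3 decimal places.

OR_MH = Σ(aᵢdᵢ/nᵢ) / Σ(bᵢcᵢ/nᵢ), where nᵢ is the stratum total.
Stratum 1 (2010–2014): n = 5030; a·d/n = 1129·2398/5030 = 538.2390; b·c/n = 962·541/5030 = 103.4676
Stratum 2 (2015–2019): n = 5544; a·d/n = 1119·2268/5544 = 457.7727; b·c/n = 957·1200/5544 = 207.1429
OR_MH = (538.2390 + 457.7727) / (103.4676 + 207.1429) = 996.0117 / 310.6105 = 3.20663

3.207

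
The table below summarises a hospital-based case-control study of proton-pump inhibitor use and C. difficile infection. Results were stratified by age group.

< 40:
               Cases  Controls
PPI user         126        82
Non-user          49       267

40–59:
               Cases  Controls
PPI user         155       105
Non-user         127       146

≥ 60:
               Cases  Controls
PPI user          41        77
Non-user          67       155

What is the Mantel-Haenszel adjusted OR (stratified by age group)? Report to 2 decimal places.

OR_MH = Σ(aᵢdᵢ/nᵢ) / Σ(bᵢcᵢ/nᵢ), where nᵢ is the stratum total.
Stratum 1 (< 40): n = 524; a·d/n = 126·267/524 = 64.2023; b·c/n = 82·49/524 = 7.6679
Stratum 2 (40–59): n = 533; a·d/n = 155·146/533 = 42.4578; b·c/n = 105·127/533 = 25.0188
Stratum 3 (≥ 60): n = 340; a·d/n = 41·155/340 = 18.6912; b·c/n = 77·67/340 = 15.1735
OR_MH = (64.2023 + 42.4578 + 18.6912) / (7.6679 + 25.0188 + 15.1735) = 125.3513 / 47.8602 = 2.61911

2.62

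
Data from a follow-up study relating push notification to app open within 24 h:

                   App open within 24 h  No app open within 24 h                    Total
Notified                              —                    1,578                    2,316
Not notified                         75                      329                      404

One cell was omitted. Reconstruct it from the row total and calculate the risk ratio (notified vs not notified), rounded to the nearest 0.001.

1.716

The missing cell is in the exposed row: 2316 − 1578 = 738.
So a = 738, b = 1578, c = 75, d = 329.
RR = [a/(a+b)] / [c/(c+d)] = (738/2316) / (75/404) = 0.31865/0.18564 = 1.71648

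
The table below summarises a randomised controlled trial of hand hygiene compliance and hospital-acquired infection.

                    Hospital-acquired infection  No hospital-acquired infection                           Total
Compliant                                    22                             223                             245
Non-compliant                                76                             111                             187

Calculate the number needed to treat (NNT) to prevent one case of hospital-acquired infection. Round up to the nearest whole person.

4

Risk in treated group = 22/245 = 0.08980; risk in control = 76/187 = 0.40642.
Absolute risk reduction = 0.40642 − 0.08980 = 0.31662
NNT = 1 / ARR = 1 / 0.31662 = 3.158 → round up → 4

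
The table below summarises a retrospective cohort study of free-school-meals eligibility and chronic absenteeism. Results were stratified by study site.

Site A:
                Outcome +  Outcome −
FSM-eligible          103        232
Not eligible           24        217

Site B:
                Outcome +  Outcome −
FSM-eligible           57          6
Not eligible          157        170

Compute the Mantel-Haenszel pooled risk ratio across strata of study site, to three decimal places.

RR_MH = Σ(aᵢ·n₀ᵢ/nᵢ) / Σ(cᵢ·n₁ᵢ/nᵢ), with n₁ᵢ = aᵢ+bᵢ (exposed), n₀ᵢ = cᵢ+dᵢ (unexposed), nᵢ = n₁ᵢ+n₀ᵢ.
Stratum 1 (Site A): n₁ = 335, n₀ = 241, n = 576; a·n₀/n = 103·241/576 = 43.0955; c·n₁/n = 24·335/576 = 13.9583
Stratum 2 (Site B): n₁ = 63, n₀ = 327, n = 390; a·n₀/n = 57·327/390 = 47.7923; c·n₁/n = 157·63/390 = 25.3615
RR_MH = (43.0955 + 47.7923) / (13.9583 + 25.3615) = 90.8878 / 39.3199 = 2.31150

2.311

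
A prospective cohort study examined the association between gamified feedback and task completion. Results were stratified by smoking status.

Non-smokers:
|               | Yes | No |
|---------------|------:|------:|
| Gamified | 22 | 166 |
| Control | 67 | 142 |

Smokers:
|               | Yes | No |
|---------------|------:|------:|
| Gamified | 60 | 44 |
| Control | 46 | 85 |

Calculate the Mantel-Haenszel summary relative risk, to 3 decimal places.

0.865

RR_MH = Σ(aᵢ·n₀ᵢ/nᵢ) / Σ(cᵢ·n₁ᵢ/nᵢ), with n₁ᵢ = aᵢ+bᵢ (exposed), n₀ᵢ = cᵢ+dᵢ (unexposed), nᵢ = n₁ᵢ+n₀ᵢ.
Stratum 1 (Non-smokers): n₁ = 188, n₀ = 209, n = 397; a·n₀/n = 22·209/397 = 11.5819; c·n₁/n = 67·188/397 = 31.7280
Stratum 2 (Smokers): n₁ = 104, n₀ = 131, n = 235; a·n₀/n = 60·131/235 = 33.4468; c·n₁/n = 46·104/235 = 20.3574
RR_MH = (11.5819 + 33.4468) / (31.7280 + 20.3574) = 45.0287 / 52.0854 = 0.86452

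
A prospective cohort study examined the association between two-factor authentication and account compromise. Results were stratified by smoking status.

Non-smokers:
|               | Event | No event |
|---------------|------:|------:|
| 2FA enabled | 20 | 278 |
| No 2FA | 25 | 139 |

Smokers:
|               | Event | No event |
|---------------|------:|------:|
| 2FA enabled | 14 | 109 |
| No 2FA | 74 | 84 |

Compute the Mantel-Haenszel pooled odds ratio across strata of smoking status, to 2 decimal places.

0.23

OR_MH = Σ(aᵢdᵢ/nᵢ) / Σ(bᵢcᵢ/nᵢ), where nᵢ is the stratum total.
Stratum 1 (Non-smokers): n = 462; a·d/n = 20·139/462 = 6.0173; b·c/n = 278·25/462 = 15.0433
Stratum 2 (Smokers): n = 281; a·d/n = 14·84/281 = 4.1851; b·c/n = 109·74/281 = 28.7046
OR_MH = (6.0173 + 4.1851) / (15.0433 + 28.7046) = 10.2024 / 43.7479 = 0.23321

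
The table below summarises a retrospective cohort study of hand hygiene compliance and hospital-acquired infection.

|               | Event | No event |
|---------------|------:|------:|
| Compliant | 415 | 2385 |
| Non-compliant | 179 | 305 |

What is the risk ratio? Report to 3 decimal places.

0.401

Cells: a = 415, b = 2385, c = 179, d = 305.
Risk in exposed = 415/2800 = 0.14821; risk in unexposed = 179/484 = 0.36983.
RR = 0.14821 / 0.36983 = 0.40076
The risk is 60% lower among the exposed than among the unexposed.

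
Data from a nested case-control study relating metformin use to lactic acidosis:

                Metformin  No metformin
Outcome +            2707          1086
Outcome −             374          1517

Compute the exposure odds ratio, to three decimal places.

10.110

Reading the table with exposure as columns: a = 2707 (Metformin, case), b = 374 (Metformin, non-case), c = 1086 (No metformin, case), d = 1517.
OR = (a·d)/(b·c) = (2707 × 1517) / (374 × 1086) = 4106519 / 406164 = 10.11049
The odds of lactic acidosis are about 10.11 times as high in the metformin group.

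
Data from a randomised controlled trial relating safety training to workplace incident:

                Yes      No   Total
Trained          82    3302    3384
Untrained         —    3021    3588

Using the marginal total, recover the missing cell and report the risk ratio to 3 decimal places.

0.153

The missing cell is in the unexposed row: 3588 − 3021 = 567.
So a = 82, b = 3302, c = 567, d = 3021.
RR = [a/(a+b)] / [c/(c+d)] = (82/3384) / (567/3588) = 0.02423/0.15803 = 0.15334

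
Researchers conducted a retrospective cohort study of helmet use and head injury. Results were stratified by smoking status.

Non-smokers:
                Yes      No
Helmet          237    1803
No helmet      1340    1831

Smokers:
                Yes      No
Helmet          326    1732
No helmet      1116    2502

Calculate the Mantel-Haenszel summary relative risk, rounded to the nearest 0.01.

0.38

RR_MH = Σ(aᵢ·n₀ᵢ/nᵢ) / Σ(cᵢ·n₁ᵢ/nᵢ), with n₁ᵢ = aᵢ+bᵢ (exposed), n₀ᵢ = cᵢ+dᵢ (unexposed), nᵢ = n₁ᵢ+n₀ᵢ.
Stratum 1 (Non-smokers): n₁ = 2040, n₀ = 3171, n = 5211; a·n₀/n = 237·3171/5211 = 144.2193; c·n₁/n = 1340·2040/5211 = 524.5826
Stratum 2 (Smokers): n₁ = 2058, n₀ = 3618, n = 5676; a·n₀/n = 326·3618/5676 = 207.7992; c·n₁/n = 1116·2058/5676 = 404.6385
RR_MH = (144.2193 + 207.7992) / (524.5826 + 404.6385) = 352.0185 / 929.2211 = 0.37883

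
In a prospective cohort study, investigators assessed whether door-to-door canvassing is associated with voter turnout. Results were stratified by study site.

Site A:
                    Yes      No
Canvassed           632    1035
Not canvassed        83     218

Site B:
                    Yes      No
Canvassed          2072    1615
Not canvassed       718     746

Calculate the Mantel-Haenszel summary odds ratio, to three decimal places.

OR_MH = Σ(aᵢdᵢ/nᵢ) / Σ(bᵢcᵢ/nᵢ), where nᵢ is the stratum total.
Stratum 1 (Site A): n = 1968; a·d/n = 632·218/1968 = 70.0081; b·c/n = 1035·83/1968 = 43.6509
Stratum 2 (Site B): n = 5151; a·d/n = 2072·746/5151 = 300.0800; b·c/n = 1615·718/5151 = 225.1155
OR_MH = (70.0081 + 300.0800) / (43.6509 + 225.1155) = 370.0881 / 268.7664 = 1.37699

1.377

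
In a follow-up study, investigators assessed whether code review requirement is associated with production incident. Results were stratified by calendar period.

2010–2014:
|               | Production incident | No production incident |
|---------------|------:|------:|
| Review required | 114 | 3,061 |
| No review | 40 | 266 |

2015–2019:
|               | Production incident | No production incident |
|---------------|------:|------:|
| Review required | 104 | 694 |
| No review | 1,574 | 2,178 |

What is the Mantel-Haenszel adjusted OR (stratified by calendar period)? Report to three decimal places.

OR_MH = Σ(aᵢdᵢ/nᵢ) / Σ(bᵢcᵢ/nᵢ), where nᵢ is the stratum total.
Stratum 1 (2010–2014): n = 3481; a·d/n = 114·266/3481 = 8.7113; b·c/n = 3061·40/3481 = 35.1738
Stratum 2 (2015–2019): n = 4550; a·d/n = 104·2178/4550 = 49.7829; b·c/n = 694·1574/4550 = 240.0782
OR_MH = (8.7113 + 49.7829) / (35.1738 + 240.0782) = 58.4941 / 275.2520 = 0.21251

0.213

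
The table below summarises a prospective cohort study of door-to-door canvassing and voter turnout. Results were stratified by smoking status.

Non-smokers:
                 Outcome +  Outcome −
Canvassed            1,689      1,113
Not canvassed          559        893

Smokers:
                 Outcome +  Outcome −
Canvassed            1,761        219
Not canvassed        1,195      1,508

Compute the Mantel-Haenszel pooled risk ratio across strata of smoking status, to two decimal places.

RR_MH = Σ(aᵢ·n₀ᵢ/nᵢ) / Σ(cᵢ·n₁ᵢ/nᵢ), with n₁ᵢ = aᵢ+bᵢ (exposed), n₀ᵢ = cᵢ+dᵢ (unexposed), nᵢ = n₁ᵢ+n₀ᵢ.
Stratum 1 (Non-smokers): n₁ = 2802, n₀ = 1452, n = 4254; a·n₀/n = 1689·1452/4254 = 576.4993; c·n₁/n = 559·2802/4254 = 368.1989
Stratum 2 (Smokers): n₁ = 1980, n₀ = 2703, n = 4683; a·n₀/n = 1761·2703/4683 = 1016.4388; c·n₁/n = 1195·1980/4683 = 505.2530
RR_MH = (576.4993 + 1016.4388) / (368.1989 + 505.2530) = 1592.9381 / 873.4519 = 1.82373

1.82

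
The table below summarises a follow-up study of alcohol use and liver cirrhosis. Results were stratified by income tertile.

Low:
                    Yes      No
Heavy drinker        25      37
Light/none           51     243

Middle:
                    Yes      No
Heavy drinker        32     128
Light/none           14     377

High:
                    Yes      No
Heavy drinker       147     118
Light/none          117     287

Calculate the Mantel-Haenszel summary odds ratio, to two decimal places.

OR_MH = Σ(aᵢdᵢ/nᵢ) / Σ(bᵢcᵢ/nᵢ), where nᵢ is the stratum total.
Stratum 1 (Low): n = 356; a·d/n = 25·243/356 = 17.0646; b·c/n = 37·51/356 = 5.3006
Stratum 2 (Middle): n = 551; a·d/n = 32·377/551 = 21.8947; b·c/n = 128·14/551 = 3.2523
Stratum 3 (High): n = 669; a·d/n = 147·287/669 = 63.0628; b·c/n = 118·117/669 = 20.6368
OR_MH = (17.0646 + 21.8947 + 63.0628) / (5.3006 + 3.2523 + 20.6368) = 102.0221 / 29.1896 = 3.49515

3.50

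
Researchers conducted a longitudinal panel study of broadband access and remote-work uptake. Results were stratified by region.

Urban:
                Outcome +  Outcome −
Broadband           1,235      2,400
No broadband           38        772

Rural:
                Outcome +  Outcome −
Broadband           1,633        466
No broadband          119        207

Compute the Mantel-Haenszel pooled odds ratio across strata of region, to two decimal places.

8.16

OR_MH = Σ(aᵢdᵢ/nᵢ) / Σ(bᵢcᵢ/nᵢ), where nᵢ is the stratum total.
Stratum 1 (Urban): n = 4445; a·d/n = 1235·772/4445 = 214.4927; b·c/n = 2400·38/4445 = 20.5174
Stratum 2 (Rural): n = 2425; a·d/n = 1633·207/2425 = 139.3942; b·c/n = 466·119/2425 = 22.8676
OR_MH = (214.4927 + 139.3942) / (20.5174 + 22.8676) = 353.8869 / 43.3851 = 8.15688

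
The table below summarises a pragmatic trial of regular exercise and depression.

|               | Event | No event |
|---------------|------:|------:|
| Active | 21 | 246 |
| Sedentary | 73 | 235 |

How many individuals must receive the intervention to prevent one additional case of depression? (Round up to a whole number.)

7

Risk in treated group = 21/267 = 0.07865; risk in control = 73/308 = 0.23701.
Absolute risk reduction = 0.23701 − 0.07865 = 0.15836
NNT = 1 / ARR = 1 / 0.15836 = 6.315 → round up → 7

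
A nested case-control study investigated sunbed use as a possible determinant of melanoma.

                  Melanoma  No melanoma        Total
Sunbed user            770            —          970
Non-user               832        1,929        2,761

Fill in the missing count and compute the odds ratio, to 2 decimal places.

The missing cell is in the exposed row: 970 − 770 = 200.
So a = 770, b = 200, c = 832, d = 1929.
OR = (a·d)/(b·c) = (770 × 1929) / (200 × 832) = 1485330 / 166400 = 8.92626

8.93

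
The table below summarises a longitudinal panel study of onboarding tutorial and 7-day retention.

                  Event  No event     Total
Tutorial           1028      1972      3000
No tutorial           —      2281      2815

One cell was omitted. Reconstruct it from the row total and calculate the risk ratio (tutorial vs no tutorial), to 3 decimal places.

1.806

The missing cell is in the unexposed row: 2815 − 2281 = 534.
So a = 1028, b = 1972, c = 534, d = 2281.
RR = [a/(a+b)] / [c/(c+d)] = (1028/3000) / (534/2815) = 0.34267/0.18970 = 1.80638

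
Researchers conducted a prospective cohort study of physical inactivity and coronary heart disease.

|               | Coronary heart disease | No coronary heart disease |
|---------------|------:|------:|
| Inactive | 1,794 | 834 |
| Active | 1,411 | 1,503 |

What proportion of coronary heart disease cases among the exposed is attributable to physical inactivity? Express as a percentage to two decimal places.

Cells: a = 1794, b = 834, c = 1411, d = 1503.
Risk in exposed = 1794/2628 = 0.68265; risk in unexposed = 1411/2914 = 0.48421.
RR = 0.68265/0.48421 = 1.40981
AR% = (RR − 1)/RR × 100 = (1.40981 − 1)/1.40981 × 100 = 29.0683%

29.07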